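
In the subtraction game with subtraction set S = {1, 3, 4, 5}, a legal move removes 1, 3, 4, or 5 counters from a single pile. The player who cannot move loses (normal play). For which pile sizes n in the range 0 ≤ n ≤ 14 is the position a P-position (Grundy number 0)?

0, 2, 8, 10

G(0) = 0
G(1) = mex{0} = 1
G(2) = mex{1} = 0
G(3) = mex{0,0} = 1
G(4) = mex{1,1,0} = 2
G(5) = mex{2,0,1,0} = 3
G(6) = mex{3,1,0,1} = 2
G(7) = mex{2,2,1,0} = 3
G(8) = mex{3,3,2,1} = 0
G(9) = mex{0,2,3,2} = 1
G(10) = mex{1,3,2,3} = 0
G(11) = mex{0,0,3,2} = 1
G(12) = mex{1,1,0,3} = 2
G(13) = mex{2,0,1,0} = 3
G(14) = mex{3,1,0,1} = 2
P-positions are exactly the n with G(n) = 0.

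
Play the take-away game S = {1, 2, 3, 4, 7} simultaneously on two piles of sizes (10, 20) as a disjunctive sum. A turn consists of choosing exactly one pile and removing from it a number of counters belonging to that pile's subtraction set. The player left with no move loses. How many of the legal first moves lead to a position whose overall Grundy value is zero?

All piles use S = {1, 2, 3, 4, 7}:
n :  0  1  2  3  4  5  6  7  8  9 10 11 12 13 14 15 16 17 18 19 20
G :  0  1  2  3  4  0  1  2  3  4  0  1  2  3  4  0  1  2  3  4  0
Pile A: G(10) = 0.
Pile B: G(20) = 0.
Combined Grundy value = 0 ⊕ 0 = 0.
A winning move leaves total XOR = 0, i.e. changes one component's Grundy value g to g ⊕ X where X is the current total.
Pile A: target g' = 0⊕0 = 0, but every legal move changes the Grundy value (mex property), so 0 moves.
Pile B: target g' = 0⊕0 = 0, but every legal move changes the Grundy value (mex property), so 0 moves.

0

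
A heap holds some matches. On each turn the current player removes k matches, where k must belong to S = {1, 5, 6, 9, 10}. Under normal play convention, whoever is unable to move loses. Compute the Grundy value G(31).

1

G(0) = 0
G(1) = mex{0} = 1
G(2) = mex{1} = 0
G(3) = mex{0} = 1
G(4) = mex{1} = 0
G(5) = mex{0,0} = 1
G(6) = mex{1,1,0} = 2
G(7) = mex{2,0,1} = 3
G(8) = mex{3,1,0} = 2
G(9) = mex{2,0,1,0} = 3
G(10) = mex{3,1,0,1,0} = 2
G(11) = mex{2,2,1,0,1} = 3
G(12) = mex{3,3,2,1,0} = 4
G(13) = mex{4,2,3,0,1} = 5
G(14) = mex{5,3,2,1,0} = 4
G(15) = mex{4,2,3,2,1} = 0
G(16) = mex{0,3,2,3,2} = 1
G(17) = mex{1,4,3,2,3} = 0
G(18) = mex{0,5,4,3,2} = 1
G(19) = mex{1,4,5,2,3} = 0
G(20) = mex{0,0,4,3,2} = 1
G(21) = mex{1,1,0,4,3} = 2
G(22) = mex{2,0,1,5,4} = 3
G(23) = mex{3,1,0,4,5} = 2
G(24) = mex{2,0,1,0,4} = 3
G(25) = mex{3,1,0,1,0} = 2
G(26) = mex{2,2,1,0,1} = 3
G(27) = mex{3,3,2,1,0} = 4
G(28) = mex{4,2,3,0,1} = 5
G(29) = mex{5,3,2,1,0} = 4
G(30) = mex{4,2,3,2,1} = 0
G(31) = mex{0,3,2,3,2} = 1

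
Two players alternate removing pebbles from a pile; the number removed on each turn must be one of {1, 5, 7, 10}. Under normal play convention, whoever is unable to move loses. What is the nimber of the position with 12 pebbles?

G(0) = 0
G(1) = mex{0} = 1
G(2) = mex{1} = 0
G(3) = mex{0} = 1
G(4) = mex{1} = 0
G(5) = mex{0,0} = 1
G(6) = mex{1,1} = 0
G(7) = mex{0,0,0} = 1
G(8) = mex{1,1,1} = 0
G(9) = mex{0,0,0} = 1
G(10) = mex{1,1,1,0} = 2
G(11) = mex{2,0,0,1} = 3
G(12) = mex{3,1,1,0} = 2

2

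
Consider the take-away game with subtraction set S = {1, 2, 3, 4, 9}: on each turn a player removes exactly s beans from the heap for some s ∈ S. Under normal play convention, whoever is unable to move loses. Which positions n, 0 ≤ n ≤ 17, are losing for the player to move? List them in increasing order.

n :  0  1  2  3  4  5  6  7  8  9 10 11 12 13 14 15 16 17
G :  0  1  2  3  4  0  1  2  3  4  0  1  2  3  4  0  1  2
P-positions are exactly the n with G(n) = 0.

0, 5, 10, 15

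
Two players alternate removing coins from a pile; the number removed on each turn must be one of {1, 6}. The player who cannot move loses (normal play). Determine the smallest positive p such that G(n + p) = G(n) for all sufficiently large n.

G(0) = 0
G(1) = mex{0} = 1
G(2) = mex{1} = 0
G(3) = mex{0} = 1
G(4) = mex{1} = 0
G(5) = mex{0} = 1
G(6) = mex{1,0} = 2
G(7) = mex{2,1} = 0
G(8) = mex{0,0} = 1
G(9) = mex{1,1} = 0
G(10) = mex{0,0} = 1
G(11) = mex{1,1} = 0
G(12) = mex{0,2} = 1
G(13) = mex{1,0} = 2
G(14) = mex{2,1} = 0
G(15) = mex{0,0} = 1
G(n+7) = G(n) holds for n = 0,…,5 (a full window of length max(S) = 6), so the sequence is purely periodic with period 7.

7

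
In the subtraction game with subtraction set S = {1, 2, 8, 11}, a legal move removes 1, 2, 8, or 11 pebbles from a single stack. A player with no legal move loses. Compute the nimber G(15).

0

G(0) = 0
G(1) = mex{0} = 1
G(2) = mex{1,0} = 2
G(3) = mex{2,1} = 0
G(4) = mex{0,2} = 1
G(5) = mex{1,0} = 2
G(6) = mex{2,1} = 0
G(7) = mex{0,2} = 1
G(8) = mex{1,0,0} = 2
G(9) = mex{2,1,1} = 0
G(10) = mex{0,2,2} = 1
G(11) = mex{1,0,0,0} = 2
G(12) = mex{2,1,1,1} = 0
G(13) = mex{0,2,2,2} = 1
G(14) = mex{1,0,0,0} = 2
G(15) = mex{2,1,1,1} = 0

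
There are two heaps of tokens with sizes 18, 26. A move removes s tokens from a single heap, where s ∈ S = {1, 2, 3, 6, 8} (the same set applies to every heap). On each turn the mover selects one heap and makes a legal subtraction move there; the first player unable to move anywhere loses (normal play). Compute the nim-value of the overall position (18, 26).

All heaps use S = {1, 2, 3, 6, 8}:
G(0) = 0
G(1) = mex{0} = 1
G(2) = mex{1,0} = 2
G(3) = mex{2,1,0} = 3
G(4) = mex{3,2,1} = 0
G(5) = mex{0,3,2} = 1
G(6) = mex{1,0,3,0} = 2
G(7) = mex{2,1,0,1} = 3
G(8) = mex{3,2,1,2,0} = 4
G(9) = mex{4,3,2,3,1} = 0
G(10) = mex{0,4,3,0,2} = 1
G(11) = mex{1,0,4,1,3} = 2
G(12) = mex{2,1,0,2,0} = 3
G(13) = mex{3,2,1,3,1} = 0
G(14) = mex{0,3,2,4,2} = 1
G(15) = mex{1,0,3,0,3} = 2
G(16) = mex{2,1,0,1,4} = 3
G(17) = mex{3,2,1,2,0} = 4
G(18) = mex{4,3,2,3,1} = 0
G(19) = mex{0,4,3,0,2} = 1
G(20) = mex{1,0,4,1,3} = 2
G(21) = mex{2,1,0,2,0} = 3
G(22) = mex{3,2,1,3,1} = 0
G(23) = mex{0,3,2,4,2} = 1
G(24) = mex{1,0,3,0,3} = 2
G(25) = mex{2,1,0,1,4} = 3
G(26) = mex{3,2,1,2,0} = 4
Heap A: G(18) = 0.
Heap B: G(26) = 4.
Combined Grundy value = 0 ⊕ 4 = 4.

4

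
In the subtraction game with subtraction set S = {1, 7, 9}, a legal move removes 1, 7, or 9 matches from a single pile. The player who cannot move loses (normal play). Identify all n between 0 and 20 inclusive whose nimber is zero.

G(0) = 0
G(1) = mex{0} = 1
G(2) = mex{1} = 0
G(3) = mex{0} = 1
G(4) = mex{1} = 0
G(5) = mex{0} = 1
G(6) = mex{1} = 0
G(7) = mex{0,0} = 1
G(8) = mex{1,1} = 0
G(9) = mex{0,0,0} = 1
G(10) = mex{1,1,1} = 0
G(11) = mex{0,0,0} = 1
G(12) = mex{1,1,1} = 0
G(13) = mex{0,0,0} = 1
G(14) = mex{1,1,1} = 0
G(15) = mex{0,0,0} = 1
G(16) = mex{1,1,1} = 0
G(17) = mex{0,0,0} = 1
G(18) = mex{1,1,1} = 0
G(19) = mex{0,0,0} = 1
G(20) = mex{1,1,1} = 0
P-positions are exactly the n with G(n) = 0.

0, 2, 4, 6, 8, 10, 12, 14, 16, 18, 20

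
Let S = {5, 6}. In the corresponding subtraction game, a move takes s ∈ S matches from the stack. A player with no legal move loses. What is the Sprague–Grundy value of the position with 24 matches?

0

n :  0  1  2  3  4  5  6  7  8  9 10 11 12 13 14 15 16 17 18 19 20 21 22 23 24
G :  0  0  0  0  0  1  1  1  1  1  2  0  0  0  0  0  1  1  1  1  1  2  0  0  0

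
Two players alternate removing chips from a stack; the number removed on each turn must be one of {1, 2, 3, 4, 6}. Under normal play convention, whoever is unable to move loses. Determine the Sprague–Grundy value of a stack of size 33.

n :  0  1  2  3  4  5  6  7  8  9 10 11 12 13 14 15 16 17 18 19 20 21 22 23 24 25 26 27 28 29 30 31 32 33
G :  0  1  2  3  4  0  1  2  3  4  0  1  2  3  4  0  1  2  3  4  0  1  2  3  4  0  1  2  3  4  0  1  2  3

3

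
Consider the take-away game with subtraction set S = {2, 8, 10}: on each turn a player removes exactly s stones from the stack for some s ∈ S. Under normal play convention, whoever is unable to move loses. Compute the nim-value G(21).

0

G(0) = 0
G(1) = mex{} = 0
G(2) = mex{0} = 1
G(3) = mex{0} = 1
G(4) = mex{1} = 0
G(5) = mex{1} = 0
G(6) = mex{0} = 1
G(7) = mex{0} = 1
G(8) = mex{1,0} = 2
G(9) = mex{1,0} = 2
G(10) = mex{2,1,0} = 3
G(11) = mex{2,1,0} = 3
G(12) = mex{3,0,1} = 2
G(13) = mex{3,0,1} = 2
G(14) = mex{2,1,0} = 3
G(15) = mex{2,1,0} = 3
G(16) = mex{3,2,1} = 0
G(17) = mex{3,2,1} = 0
G(18) = mex{0,3,2} = 1
G(19) = mex{0,3,2} = 1
G(20) = mex{1,2,3} = 0
G(21) = mex{1,2,3} = 0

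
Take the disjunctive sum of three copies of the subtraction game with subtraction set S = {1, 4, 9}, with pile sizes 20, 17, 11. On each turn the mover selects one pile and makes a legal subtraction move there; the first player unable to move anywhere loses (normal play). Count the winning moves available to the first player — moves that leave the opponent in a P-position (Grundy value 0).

8

All piles use S = {1, 4, 9}:
G(0) = 0
G(1) = mex{0} = 1
G(2) = mex{1} = 0
G(3) = mex{0} = 1
G(4) = mex{1,0} = 2
G(5) = mex{2,1} = 0
G(6) = mex{0,0} = 1
G(7) = mex{1,1} = 0
G(8) = mex{0,2} = 1
G(9) = mex{1,0,0} = 2
G(10) = mex{2,1,1} = 0
G(11) = mex{0,0,0} = 1
G(12) = mex{1,1,1} = 0
G(13) = mex{0,2,2} = 1
G(14) = mex{1,0,0} = 2
G(15) = mex{2,1,1} = 0
G(16) = mex{0,0,0} = 1
G(17) = mex{1,1,1} = 0
G(18) = mex{0,2,2} = 1
G(19) = mex{1,0,0} = 2
G(20) = mex{2,1,1} = 0
Pile A: G(20) = 0.
Pile B: G(17) = 0.
Pile C: G(11) = 1.
Combined Grundy value = 0 ⊕ 0 ⊕ 1 = 1.
A winning move leaves total XOR = 0, i.e. changes one component's Grundy value g to g ⊕ X where X is the current total.
Pile A: need g' = 0⊕1 = 1. Options: 20−1→G=2, 20−4→G=1, 20−9→G=1. Hits: 2.
Pile B: need g' = 0⊕1 = 1. Options: 17−1→G=1, 17−4→G=1, 17−9→G=1. Hits: 3.
Pile C: need g' = 1⊕1 = 0. Options: 11−1→G=0, 11−4→G=0, 11−9→G=0. Hits: 3.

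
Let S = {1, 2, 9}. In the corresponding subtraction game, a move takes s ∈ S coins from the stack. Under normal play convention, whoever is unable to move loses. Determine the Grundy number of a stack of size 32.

n :  0  1  2  3  4  5  6  7  8  9 10 11 12 13 14 15 16 17 18 19 20 21 22 23 24 25 26 27 28 29 30 31 32
G :  0  1  2  0  1  2  0  1  2  3  0  1  2  0  1  2  0  1  2  3  0  1  2  0  1  2  0  1  2  3  0  1  2

2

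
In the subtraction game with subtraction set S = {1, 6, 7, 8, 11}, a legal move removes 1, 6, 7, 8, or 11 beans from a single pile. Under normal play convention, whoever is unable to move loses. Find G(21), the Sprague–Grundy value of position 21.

G(0) = 0
G(1) = mex{0} = 1
G(2) = mex{1} = 0
G(3) = mex{0} = 1
G(4) = mex{1} = 0
G(5) = mex{0} = 1
G(6) = mex{1,0} = 2
G(7) = mex{2,1,0} = 3
G(8) = mex{3,0,1,0} = 2
G(9) = mex{2,1,0,1} = 3
G(10) = mex{3,0,1,0} = 2
G(11) = mex{2,1,0,1,0} = 3
G(12) = mex{3,2,1,0,1} = 4
G(13) = mex{4,3,2,1,0} = 5
G(14) = mex{5,2,3,2,1} = 0
G(15) = mex{0,3,2,3,0} = 1
G(16) = mex{1,2,3,2,1} = 0
G(17) = mex{0,3,2,3,2} = 1
G(18) = mex{1,4,3,2,3} = 0
G(19) = mex{0,5,4,3,2} = 1
G(20) = mex{1,0,5,4,3} = 2
G(21) = mex{2,1,0,5,2} = 3

3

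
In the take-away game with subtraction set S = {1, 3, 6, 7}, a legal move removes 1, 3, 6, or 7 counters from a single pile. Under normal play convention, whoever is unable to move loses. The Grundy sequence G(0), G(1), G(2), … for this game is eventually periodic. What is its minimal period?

12

n :  0  1  2  3  4  5  6  7  8  9 10 11 12 13 14 15 16 17 18 19 20 21 22 23 24 25
G :  0  1  0  1  0  1  2  3  2  3  2  3  0  1  0  1  0  1  2  3  2  3  2  3  0  1
G(n+12) = G(n) holds for n = 0,…,6 (a full window of length max(S) = 7), so the sequence is purely periodic with period 12.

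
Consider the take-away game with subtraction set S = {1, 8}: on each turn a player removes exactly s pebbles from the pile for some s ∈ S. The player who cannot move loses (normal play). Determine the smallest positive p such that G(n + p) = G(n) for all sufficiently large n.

G(0) = 0
G(1) = mex{0} = 1
G(2) = mex{1} = 0
G(3) = mex{0} = 1
G(4) = mex{1} = 0
G(5) = mex{0} = 1
G(6) = mex{1} = 0
G(7) = mex{0} = 1
G(8) = mex{1,0} = 2
G(9) = mex{2,1} = 0
G(10) = mex{0,0} = 1
G(11) = mex{1,1} = 0
G(12) = mex{0,0} = 1
G(13) = mex{1,1} = 0
G(14) = mex{0,0} = 1
G(15) = mex{1,1} = 0
G(16) = mex{0,2} = 1
G(17) = mex{1,0} = 2
G(18) = mex{2,1} = 0
G(19) = mex{0,0} = 1
G(n+9) = G(n) holds for n = 0,…,7 (a full window of length max(S) = 8), so the sequence is purely periodic with period 9.

9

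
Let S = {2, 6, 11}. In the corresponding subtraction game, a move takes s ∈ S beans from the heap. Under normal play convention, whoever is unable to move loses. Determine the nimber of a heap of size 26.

0

n :  0  1  2  3  4  5  6  7  8  9 10 11 12 13 14 15 16 17 18 19 20 21 22 23 24 25 26
G :  0  0  1  1  0  0  1  1  0  0  1  1  2  0  3  1  2  0  0  1  1  0  0  1  1  0  0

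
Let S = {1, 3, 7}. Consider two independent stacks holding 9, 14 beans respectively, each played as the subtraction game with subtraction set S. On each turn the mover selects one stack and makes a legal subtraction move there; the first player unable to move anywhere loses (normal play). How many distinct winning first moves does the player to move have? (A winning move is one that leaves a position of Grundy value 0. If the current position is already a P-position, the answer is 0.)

6

All stacks use S = {1, 3, 7}:
G(0) = 0
G(1) = mex{0} = 1
G(2) = mex{1} = 0
G(3) = mex{0,0} = 1
G(4) = mex{1,1} = 0
G(5) = mex{0,0} = 1
G(6) = mex{1,1} = 0
G(7) = mex{0,0,0} = 1
G(8) = mex{1,1,1} = 0
G(9) = mex{0,0,0} = 1
G(10) = mex{1,1,1} = 0
G(11) = mex{0,0,0} = 1
G(12) = mex{1,1,1} = 0
G(13) = mex{0,0,0} = 1
G(14) = mex{1,1,1} = 0
Stack A: G(9) = 1.
Stack B: G(14) = 0.
Combined Grundy value = 1 ⊕ 0 = 1.
A winning move leaves total XOR = 0, i.e. changes one component's Grundy value g to g ⊕ X where X is the current total.
Stack A: need g' = 1⊕1 = 0. Options: 9−1→G=0, 9−3→G=0, 9−7→G=0. Hits: 3.
Stack B: need g' = 0⊕1 = 1. Options: 14−1→G=1, 14−3→G=1, 14−7→G=1. Hits: 3.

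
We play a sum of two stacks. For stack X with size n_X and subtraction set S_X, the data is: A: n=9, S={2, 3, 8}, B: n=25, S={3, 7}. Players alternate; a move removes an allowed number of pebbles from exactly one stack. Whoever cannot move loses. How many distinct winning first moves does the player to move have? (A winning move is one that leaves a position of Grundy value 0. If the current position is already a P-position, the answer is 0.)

2

Stack A, S = {2, 3, 8}:
n : 0 1 2 3 4 5 6 7 8 9
G : 0 0 1 1 2 0 0 1 1 2
G_A(9) = 2.
Stack B, S = {3, 7}:
n :  0  1  2  3  4  5  6  7  8  9 10 11 12 13 14 15 16 17 18 19 20 21 22 23 24 25
G :  0  0  0  1  1  1  0  2  2  1  0  0  0  1  1  1  0  2  2  1  0  0  0  1  1  1
G_B(25) = 1.
Combined Grundy value = 2 ⊕ 1 = 3.
A winning move leaves total XOR = 0, i.e. changes one component's Grundy value g to g ⊕ X where X is the current total.
Stack A: need g' = 2⊕3 = 1. Options: 9−2→G=1, 9−3→G=0, 9−8→G=0. Hits: 1.
Stack B: need g' = 1⊕3 = 2. Options: 25−3→G=0, 25−7→G=2. Hits: 1.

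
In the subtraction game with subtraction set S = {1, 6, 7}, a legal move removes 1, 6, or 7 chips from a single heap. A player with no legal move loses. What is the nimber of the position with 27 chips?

G(0) = 0
G(1) = mex{0} = 1
G(2) = mex{1} = 0
G(3) = mex{0} = 1
G(4) = mex{1} = 0
G(5) = mex{0} = 1
G(6) = mex{1,0} = 2
G(7) = mex{2,1,0} = 3
G(8) = mex{3,0,1} = 2
G(9) = mex{2,1,0} = 3
G(10) = mex{3,0,1} = 2
G(11) = mex{2,1,0} = 3
G(12) = mex{3,2,1} = 0
G(13) = mex{0,3,2} = 1
G(14) = mex{1,2,3} = 0
G(15) = mex{0,3,2} = 1
G(16) = mex{1,2,3} = 0
G(17) = mex{0,3,2} = 1
G(18) = mex{1,0,3} = 2
G(19) = mex{2,1,0} = 3
G(20) = mex{3,0,1} = 2
G(21) = mex{2,1,0} = 3
G(22) = mex{3,0,1} = 2
G(23) = mex{2,1,0} = 3
G(24) = mex{3,2,1} = 0
G(25) = mex{0,3,2} = 1
G(26) = mex{1,2,3} = 0
G(27) = mex{0,3,2} = 1

1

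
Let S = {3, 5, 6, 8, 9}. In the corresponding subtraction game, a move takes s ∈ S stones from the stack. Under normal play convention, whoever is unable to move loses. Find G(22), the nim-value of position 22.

3

n :  0  1  2  3  4  5  6  7  8  9 10 11 12 13 14 15 16 17 18 19 20 21 22
G :  0  0  0  1  1  1  2  2  2  3  3  3  0  0  0  1  1  1  2  2  2  3  3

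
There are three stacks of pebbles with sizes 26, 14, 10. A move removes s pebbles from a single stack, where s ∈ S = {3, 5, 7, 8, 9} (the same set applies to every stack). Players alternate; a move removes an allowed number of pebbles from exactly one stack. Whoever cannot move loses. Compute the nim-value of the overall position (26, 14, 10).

All stacks use S = {3, 5, 7, 8, 9}:
n :  0  1  2  3  4  5  6  7  8  9 10 11 12 13 14 15 16 17 18 19 20 21 22 23 24 25 26
G :  0  0  0  1  1  1  2  2  2  3  3  3  0  0  0  1  1  1  2  2  2  3  3  3  0  0  0
Stack A: G(26) = 0.
Stack B: G(14) = 0.
Stack C: G(10) = 3.
Combined Grundy value = 0 ⊕ 0 ⊕ 3 = 3.

3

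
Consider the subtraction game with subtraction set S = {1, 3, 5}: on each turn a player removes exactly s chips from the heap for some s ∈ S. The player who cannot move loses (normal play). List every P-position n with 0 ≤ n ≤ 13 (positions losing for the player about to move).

0, 2, 4, 6, 8, 10, 12

n :  0  1  2  3  4  5  6  7  8  9 10 11 12 13
G :  0  1  0  1  0  1  0  1  0  1  0  1  0  1
P-positions are exactly the n with G(n) = 0.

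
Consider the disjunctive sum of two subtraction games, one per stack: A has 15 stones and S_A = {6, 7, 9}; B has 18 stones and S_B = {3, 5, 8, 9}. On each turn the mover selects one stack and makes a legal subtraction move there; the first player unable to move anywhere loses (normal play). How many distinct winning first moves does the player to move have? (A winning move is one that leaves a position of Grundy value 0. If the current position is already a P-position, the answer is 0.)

1

Stack A, S = {6, 7, 9}:
n :  0  1  2  3  4  5  6  7  8  9 10 11 12 13 14 15
G :  0  0  0  0  0  0  1  1  1  1  1  1  2  2  2  0
G_A(15) = 0.
Stack B, S = {3, 5, 8, 9}:
n :  0  1  2  3  4  5  6  7  8  9 10 11 12 13 14 15 16 17 18
G :  0  0  0  1  1  1  2  2  2  3  3  3  0  0  0  1  1  1  2
G_B(18) = 2.
Combined Grundy value = 0 ⊕ 2 = 2.
A winning move leaves total XOR = 0, i.e. changes one component's Grundy value g to g ⊕ X where X is the current total.
Stack A: need g' = 0⊕2 = 2. Options: 15−6→G=1, 15−7→G=1, 15−9→G=1. Hits: 0.
Stack B: need g' = 2⊕2 = 0. Options: 18−3→G=1, 18−5→G=0, 18−8→G=3, 18−9→G=3. Hits: 1.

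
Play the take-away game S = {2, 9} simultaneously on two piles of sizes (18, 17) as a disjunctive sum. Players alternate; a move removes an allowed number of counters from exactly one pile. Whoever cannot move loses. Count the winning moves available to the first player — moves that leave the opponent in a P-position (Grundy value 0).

0

All piles use S = {2, 9}:
n :  0  1  2  3  4  5  6  7  8  9 10 11 12 13 14 15 16 17 18
G :  0  0  1  1  0  0  1  1  0  2  1  0  0  1  1  0  0  1  1
Pile A: G(18) = 1.
Pile B: G(17) = 1.
Combined Grundy value = 1 ⊕ 1 = 0.
A winning move leaves total XOR = 0, i.e. changes one component's Grundy value g to g ⊕ X where X is the current total.
Pile A: target g' = 1⊕0 = 1, but every legal move changes the Grundy value (mex property), so 0 moves.
Pile B: target g' = 1⊕0 = 1, but every legal move changes the Grundy value (mex property), so 0 moves.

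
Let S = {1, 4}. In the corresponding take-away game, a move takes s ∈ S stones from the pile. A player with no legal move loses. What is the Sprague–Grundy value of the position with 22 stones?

0

G(0) = 0
G(1) = mex{0} = 1
G(2) = mex{1} = 0
G(3) = mex{0} = 1
G(4) = mex{1,0} = 2
G(5) = mex{2,1} = 0
G(6) = mex{0,0} = 1
G(7) = mex{1,1} = 0
G(8) = mex{0,2} = 1
G(9) = mex{1,0} = 2
G(10) = mex{2,1} = 0
G(11) = mex{0,0} = 1
G(12) = mex{1,1} = 0
G(13) = mex{0,2} = 1
G(14) = mex{1,0} = 2
G(15) = mex{2,1} = 0
G(16) = mex{0,0} = 1
G(17) = mex{1,1} = 0
G(18) = mex{0,2} = 1
G(19) = mex{1,0} = 2
G(20) = mex{2,1} = 0
G(21) = mex{0,0} = 1
G(22) = mex{1,1} = 0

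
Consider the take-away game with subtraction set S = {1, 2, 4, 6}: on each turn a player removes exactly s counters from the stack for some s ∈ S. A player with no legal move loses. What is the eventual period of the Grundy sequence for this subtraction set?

8

G(0) = 0
G(1) = mex{0} = 1
G(2) = mex{1,0} = 2
G(3) = mex{2,1} = 0
G(4) = mex{0,2,0} = 1
G(5) = mex{1,0,1} = 2
G(6) = mex{2,1,2,0} = 3
G(7) = mex{3,2,0,1} = 4
G(8) = mex{4,3,1,2} = 0
G(9) = mex{0,4,2,0} = 1
G(10) = mex{1,0,3,1} = 2
G(11) = mex{2,1,4,2} = 0
G(12) = mex{0,2,0,3} = 1
G(13) = mex{1,0,1,4} = 2
G(14) = mex{2,1,2,0} = 3
G(15) = mex{3,2,0,1} = 4
G(16) = mex{4,3,1,2} = 0
G(17) = mex{0,4,2,0} = 1
G(n+8) = G(n) holds for n = 0,…,5 (a full window of length max(S) = 6), so the sequence is purely periodic with period 8.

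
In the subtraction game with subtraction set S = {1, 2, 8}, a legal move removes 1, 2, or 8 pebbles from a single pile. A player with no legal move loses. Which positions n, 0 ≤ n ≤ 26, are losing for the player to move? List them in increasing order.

G(0) = 0
G(1) = mex{0} = 1
G(2) = mex{1,0} = 2
G(3) = mex{2,1} = 0
G(4) = mex{0,2} = 1
G(5) = mex{1,0} = 2
G(6) = mex{2,1} = 0
G(7) = mex{0,2} = 1
G(8) = mex{1,0,0} = 2
G(9) = mex{2,1,1} = 0
G(10) = mex{0,2,2} = 1
G(11) = mex{1,0,0} = 2
G(12) = mex{2,1,1} = 0
G(13) = mex{0,2,2} = 1
G(14) = mex{1,0,0} = 2
G(15) = mex{2,1,1} = 0
G(16) = mex{0,2,2} = 1
G(17) = mex{1,0,0} = 2
G(18) = mex{2,1,1} = 0
G(19) = mex{0,2,2} = 1
G(20) = mex{1,0,0} = 2
G(21) = mex{2,1,1} = 0
G(22) = mex{0,2,2} = 1
G(23) = mex{1,0,0} = 2
G(24) = mex{2,1,1} = 0
G(25) = mex{0,2,2} = 1
G(26) = mex{1,0,0} = 2
P-positions are exactly the n with G(n) = 0.

0, 3, 6, 9, 12, 15, 18, 21, 24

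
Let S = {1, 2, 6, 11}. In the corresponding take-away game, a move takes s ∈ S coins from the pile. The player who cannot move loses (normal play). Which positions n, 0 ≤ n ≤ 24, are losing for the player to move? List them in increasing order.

0, 3, 7, 10, 15, 19, 22

G(0) = 0
G(1) = mex{0} = 1
G(2) = mex{1,0} = 2
G(3) = mex{2,1} = 0
G(4) = mex{0,2} = 1
G(5) = mex{1,0} = 2
G(6) = mex{2,1,0} = 3
G(7) = mex{3,2,1} = 0
G(8) = mex{0,3,2} = 1
G(9) = mex{1,0,0} = 2
G(10) = mex{2,1,1} = 0
G(11) = mex{0,2,2,0} = 1
G(12) = mex{1,0,3,1} = 2
G(13) = mex{2,1,0,2} = 3
G(14) = mex{3,2,1,0} = 4
G(15) = mex{4,3,2,1} = 0
G(16) = mex{0,4,0,2} = 1
G(17) = mex{1,0,1,3} = 2
G(18) = mex{2,1,2,0} = 3
G(19) = mex{3,2,3,1} = 0
G(20) = mex{0,3,4,2} = 1
G(21) = mex{1,0,0,0} = 2
G(22) = mex{2,1,1,1} = 0
G(23) = mex{0,2,2,2} = 1
G(24) = mex{1,0,3,3} = 2
P-positions are exactly the n with G(n) = 0.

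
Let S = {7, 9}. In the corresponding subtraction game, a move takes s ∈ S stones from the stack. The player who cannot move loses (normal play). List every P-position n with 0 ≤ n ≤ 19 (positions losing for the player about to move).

G(0) = 0
G(1) = mex{} = 0
G(2) = mex{} = 0
G(3) = mex{} = 0
G(4) = mex{} = 0
G(5) = mex{} = 0
G(6) = mex{} = 0
G(7) = mex{0} = 1
G(8) = mex{0} = 1
G(9) = mex{0,0} = 1
G(10) = mex{0,0} = 1
G(11) = mex{0,0} = 1
G(12) = mex{0,0} = 1
G(13) = mex{0,0} = 1
G(14) = mex{1,0} = 2
G(15) = mex{1,0} = 2
G(16) = mex{1,1} = 0
G(17) = mex{1,1} = 0
G(18) = mex{1,1} = 0
G(19) = mex{1,1} = 0
P-positions are exactly the n with G(n) = 0.

0, 1, 2, 3, 4, 5, 6, 16, 17, 18, 19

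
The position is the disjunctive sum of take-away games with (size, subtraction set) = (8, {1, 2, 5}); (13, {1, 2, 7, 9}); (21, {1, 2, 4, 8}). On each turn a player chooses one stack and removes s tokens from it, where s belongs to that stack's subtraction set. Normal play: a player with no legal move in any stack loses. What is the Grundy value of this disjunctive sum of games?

0

Stack A, S = {1, 2, 5}:
G(0) = 0
G(1) = mex{0} = 1
G(2) = mex{1,0} = 2
G(3) = mex{2,1} = 0
G(4) = mex{0,2} = 1
G(5) = mex{1,0,0} = 2
G(6) = mex{2,1,1} = 0
G(7) = mex{0,2,2} = 1
G(8) = mex{1,0,0} = 2
G_A(8) = 2.
Stack B, S = {1, 2, 7, 9}:
G(0) = 0
G(1) = mex{0} = 1
G(2) = mex{1,0} = 2
G(3) = mex{2,1} = 0
G(4) = mex{0,2} = 1
G(5) = mex{1,0} = 2
G(6) = mex{2,1} = 0
G(7) = mex{0,2,0} = 1
G(8) = mex{1,0,1} = 2
G(9) = mex{2,1,2,0} = 3
G(10) = mex{3,2,0,1} = 4
G(11) = mex{4,3,1,2} = 0
G(12) = mex{0,4,2,0} = 1
G(13) = mex{1,0,0,1} = 2
G_B(13) = 2.
Stack C, S = {1, 2, 4, 8}:
n :  0  1  2  3  4  5  6  7  8  9 10 11 12 13 14 15 16 17 18 19 20 21
G :  0  1  2  0  1  2  0  1  2  0  1  2  0  1  2  0  1  2  0  1  2  0
G_C(21) = 0.
Combined Grundy value = 2 ⊕ 2 ⊕ 0 = 0.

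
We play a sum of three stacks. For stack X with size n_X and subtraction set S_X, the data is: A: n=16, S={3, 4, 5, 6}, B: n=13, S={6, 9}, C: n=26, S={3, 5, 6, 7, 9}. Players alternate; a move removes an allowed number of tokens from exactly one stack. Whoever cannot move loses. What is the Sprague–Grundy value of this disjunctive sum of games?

Stack A, S = {3, 4, 5, 6}:
G(0) = 0
G(1) = mex{} = 0
G(2) = mex{} = 0
G(3) = mex{0} = 1
G(4) = mex{0,0} = 1
G(5) = mex{0,0,0} = 1
G(6) = mex{1,0,0,0} = 2
G(7) = mex{1,1,0,0} = 2
G(8) = mex{1,1,1,0} = 2
G(9) = mex{2,1,1,1} = 0
G(10) = mex{2,2,1,1} = 0
G(11) = mex{2,2,2,1} = 0
G(12) = mex{0,2,2,2} = 1
G(13) = mex{0,0,2,2} = 1
G(14) = mex{0,0,0,2} = 1
G(15) = mex{1,0,0,0} = 2
G(16) = mex{1,1,0,0} = 2
G_A(16) = 2.
Stack B, S = {6, 9}:
G(0) = 0
G(1) = mex{} = 0
G(2) = mex{} = 0
G(3) = mex{} = 0
G(4) = mex{} = 0
G(5) = mex{} = 0
G(6) = mex{0} = 1
G(7) = mex{0} = 1
G(8) = mex{0} = 1
G(9) = mex{0,0} = 1
G(10) = mex{0,0} = 1
G(11) = mex{0,0} = 1
G(12) = mex{1,0} = 2
G(13) = mex{1,0} = 2
G_B(13) = 2.
Stack C, S = {3, 5, 6, 7, 9}:
n :  0  1  2  3  4  5  6  7  8  9 10 11 12 13 14 15 16 17 18 19 20 21 22 23 24 25 26
G :  0  0  0  1  1  1  2  2  2  3  3  3  0  0  0  1  1  1  2  2  2  3  3  3  0  0  0
G_C(26) = 0.
Combined Grundy value = 2 ⊕ 2 ⊕ 0 = 0.

0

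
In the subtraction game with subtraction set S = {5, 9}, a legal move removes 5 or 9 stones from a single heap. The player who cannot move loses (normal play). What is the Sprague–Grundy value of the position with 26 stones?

n :  0  1  2  3  4  5  6  7  8  9 10 11 12 13 14 15 16 17 18 19 20 21 22 23 24 25 26
G :  0  0  0  0  0  1  1  1  1  1  2  2  2  2  0  0  0  0  0  1  1  1  1  1  2  2  2

2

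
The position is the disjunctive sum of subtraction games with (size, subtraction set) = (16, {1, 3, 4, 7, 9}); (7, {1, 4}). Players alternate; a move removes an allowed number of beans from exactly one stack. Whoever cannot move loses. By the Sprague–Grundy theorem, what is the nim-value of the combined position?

Stack A, S = {1, 3, 4, 7, 9}:
G(0) = 0
G(1) = mex{0} = 1
G(2) = mex{1} = 0
G(3) = mex{0,0} = 1
G(4) = mex{1,1,0} = 2
G(5) = mex{2,0,1} = 3
G(6) = mex{3,1,0} = 2
G(7) = mex{2,2,1,0} = 3
G(8) = mex{3,3,2,1} = 0
G(9) = mex{0,2,3,0,0} = 1
G(10) = mex{1,3,2,1,1} = 0
G(11) = mex{0,0,3,2,0} = 1
G(12) = mex{1,1,0,3,1} = 2
G(13) = mex{2,0,1,2,2} = 3
G(14) = mex{3,1,0,3,3} = 2
G(15) = mex{2,2,1,0,2} = 3
G(16) = mex{3,3,2,1,3} = 0
G_A(16) = 0.
Stack B, S = {1, 4}:
G(0) = 0
G(1) = mex{0} = 1
G(2) = mex{1} = 0
G(3) = mex{0} = 1
G(4) = mex{1,0} = 2
G(5) = mex{2,1} = 0
G(6) = mex{0,0} = 1
G(7) = mex{1,1} = 0
G_B(7) = 0.
Combined Grundy value = 0 ⊕ 0 = 0.

0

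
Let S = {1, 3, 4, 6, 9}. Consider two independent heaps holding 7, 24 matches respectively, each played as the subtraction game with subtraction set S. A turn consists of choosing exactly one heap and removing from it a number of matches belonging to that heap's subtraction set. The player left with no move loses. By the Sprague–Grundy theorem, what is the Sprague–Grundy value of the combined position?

0

All heaps use S = {1, 3, 4, 6, 9}:
G(0) = 0
G(1) = mex{0} = 1
G(2) = mex{1} = 0
G(3) = mex{0,0} = 1
G(4) = mex{1,1,0} = 2
G(5) = mex{2,0,1} = 3
G(6) = mex{3,1,0,0} = 2
G(7) = mex{2,2,1,1} = 0
G(8) = mex{0,3,2,0} = 1
G(9) = mex{1,2,3,1,0} = 4
G(10) = mex{4,0,2,2,1} = 3
G(11) = mex{3,1,0,3,0} = 2
G(12) = mex{2,4,1,2,1} = 0
G(13) = mex{0,3,4,0,2} = 1
G(14) = mex{1,2,3,1,3} = 0
G(15) = mex{0,0,2,4,2} = 1
G(16) = mex{1,1,0,3,0} = 2
G(17) = mex{2,0,1,2,1} = 3
G(18) = mex{3,1,0,0,4} = 2
G(19) = mex{2,2,1,1,3} = 0
G(20) = mex{0,3,2,0,2} = 1
G(21) = mex{1,2,3,1,0} = 4
G(22) = mex{4,0,2,2,1} = 3
G(23) = mex{3,1,0,3,0} = 2
G(24) = mex{2,4,1,2,1} = 0
Heap A: G(7) = 0.
Heap B: G(24) = 0.
Combined Grundy value = 0 ⊕ 0 = 0.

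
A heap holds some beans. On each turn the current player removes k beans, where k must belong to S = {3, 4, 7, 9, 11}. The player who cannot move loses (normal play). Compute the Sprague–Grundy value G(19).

1

n :  0  1  2  3  4  5  6  7  8  9 10 11 12 13 14 15 16 17 18 19
G :  0  0  0  1  1  1  2  2  2  3  3  3  4  4  0  0  0  1  1  1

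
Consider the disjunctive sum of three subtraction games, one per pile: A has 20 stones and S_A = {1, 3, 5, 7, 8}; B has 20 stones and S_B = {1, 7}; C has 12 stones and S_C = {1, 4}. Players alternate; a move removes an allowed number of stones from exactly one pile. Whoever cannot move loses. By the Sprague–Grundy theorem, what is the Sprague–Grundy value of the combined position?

1

Pile A, S = {1, 3, 5, 7, 8}:
G(0) = 0
G(1) = mex{0} = 1
G(2) = mex{1} = 0
G(3) = mex{0,0} = 1
G(4) = mex{1,1} = 0
G(5) = mex{0,0,0} = 1
G(6) = mex{1,1,1} = 0
G(7) = mex{0,0,0,0} = 1
G(8) = mex{1,1,1,1,0} = 2
G(9) = mex{2,0,0,0,1} = 3
G(10) = mex{3,1,1,1,0} = 2
G(11) = mex{2,2,0,0,1} = 3
G(12) = mex{3,3,1,1,0} = 2
G(13) = mex{2,2,2,0,1} = 3
G(14) = mex{3,3,3,1,0} = 2
G(15) = mex{2,2,2,2,1} = 0
G(16) = mex{0,3,3,3,2} = 1
G(17) = mex{1,2,2,2,3} = 0
G(18) = mex{0,0,3,3,2} = 1
G(19) = mex{1,1,2,2,3} = 0
G(20) = mex{0,0,0,3,2} = 1
G_A(20) = 1.
Pile B, S = {1, 7}:
n :  0  1  2  3  4  5  6  7  8  9 10 11 12 13 14 15 16 17 18 19 20
G :  0  1  0  1  0  1  0  1  0  1  0  1  0  1  0  1  0  1  0  1  0
G_B(20) = 0.
Pile C, S = {1, 4}:
n :  0  1  2  3  4  5  6  7  8  9 10 11 12
G :  0  1  0  1  2  0  1  0  1  2  0  1  0
G_C(12) = 0.
Combined Grundy value = 1 ⊕ 0 ⊕ 0 = 1.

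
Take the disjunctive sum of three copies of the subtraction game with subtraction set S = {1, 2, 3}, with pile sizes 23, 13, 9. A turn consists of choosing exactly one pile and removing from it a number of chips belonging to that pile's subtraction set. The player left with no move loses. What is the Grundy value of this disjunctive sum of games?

3

All piles use S = {1, 2, 3}:
G(0) = 0
G(1) = mex{0} = 1
G(2) = mex{1,0} = 2
G(3) = mex{2,1,0} = 3
G(4) = mex{3,2,1} = 0
G(5) = mex{0,3,2} = 1
G(6) = mex{1,0,3} = 2
G(7) = mex{2,1,0} = 3
G(8) = mex{3,2,1} = 0
G(9) = mex{0,3,2} = 1
G(10) = mex{1,0,3} = 2
G(11) = mex{2,1,0} = 3
G(12) = mex{3,2,1} = 0
G(13) = mex{0,3,2} = 1
G(14) = mex{1,0,3} = 2
G(15) = mex{2,1,0} = 3
G(16) = mex{3,2,1} = 0
G(17) = mex{0,3,2} = 1
G(18) = mex{1,0,3} = 2
G(19) = mex{2,1,0} = 3
G(20) = mex{3,2,1} = 0
G(21) = mex{0,3,2} = 1
G(22) = mex{1,0,3} = 2
G(23) = mex{2,1,0} = 3
Pile A: G(23) = 3.
Pile B: G(13) = 1.
Pile C: G(9) = 1.
Combined Grundy value = 3 ⊕ 1 ⊕ 1 = 3.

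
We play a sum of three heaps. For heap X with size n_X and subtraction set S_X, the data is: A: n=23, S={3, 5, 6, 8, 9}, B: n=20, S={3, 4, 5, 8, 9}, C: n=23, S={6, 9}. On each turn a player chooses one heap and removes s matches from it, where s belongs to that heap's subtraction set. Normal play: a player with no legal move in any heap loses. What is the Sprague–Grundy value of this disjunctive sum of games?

Heap A, S = {3, 5, 6, 8, 9}:
G(0) = 0
G(1) = mex{} = 0
G(2) = mex{} = 0
G(3) = mex{0} = 1
G(4) = mex{0} = 1
G(5) = mex{0,0} = 1
G(6) = mex{1,0,0} = 2
G(7) = mex{1,0,0} = 2
G(8) = mex{1,1,0,0} = 2
G(9) = mex{2,1,1,0,0} = 3
G(10) = mex{2,1,1,0,0} = 3
G(11) = mex{2,2,1,1,0} = 3
G(12) = mex{3,2,2,1,1} = 0
G(13) = mex{3,2,2,1,1} = 0
G(14) = mex{3,3,2,2,1} = 0
G(15) = mex{0,3,3,2,2} = 1
G(16) = mex{0,3,3,2,2} = 1
G(17) = mex{0,0,3,3,2} = 1
G(18) = mex{1,0,0,3,3} = 2
G(19) = mex{1,0,0,3,3} = 2
G(20) = mex{1,1,0,0,3} = 2
G(21) = mex{2,1,1,0,0} = 3
G(22) = mex{2,1,1,0,0} = 3
G(23) = mex{2,2,1,1,0} = 3
G_A(23) = 3.
Heap B, S = {3, 4, 5, 8, 9}:
n :  0  1  2  3  4  5  6  7  8  9 10 11 12 13 14 15 16 17 18 19 20
G :  0  0  0  1  1  1  2  2  2  3  3  3  0  0  0  1  1  1  2  2  2
G_B(20) = 2.
Heap C, S = {6, 9}:
G(0) = 0
G(1) = mex{} = 0
G(2) = mex{} = 0
G(3) = mex{} = 0
G(4) = mex{} = 0
G(5) = mex{} = 0
G(6) = mex{0} = 1
G(7) = mex{0} = 1
G(8) = mex{0} = 1
G(9) = mex{0,0} = 1
G(10) = mex{0,0} = 1
G(11) = mex{0,0} = 1
G(12) = mex{1,0} = 2
G(13) = mex{1,0} = 2
G(14) = mex{1,0} = 2
G(15) = mex{1,1} = 0
G(16) = mex{1,1} = 0
G(17) = mex{1,1} = 0
G(18) = mex{2,1} = 0
G(19) = mex{2,1} = 0
G(20) = mex{2,1} = 0
G(21) = mex{0,2} = 1
G(22) = mex{0,2} = 1
G(23) = mex{0,2} = 1
G_C(23) = 1.
Combined Grundy value = 3 ⊕ 2 ⊕ 1 = 0.

0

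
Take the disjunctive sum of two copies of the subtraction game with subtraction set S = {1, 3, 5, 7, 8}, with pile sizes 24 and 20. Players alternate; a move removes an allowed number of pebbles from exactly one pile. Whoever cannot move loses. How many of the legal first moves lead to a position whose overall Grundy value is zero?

2

All piles use S = {1, 3, 5, 7, 8}:
G(0) = 0
G(1) = mex{0} = 1
G(2) = mex{1} = 0
G(3) = mex{0,0} = 1
G(4) = mex{1,1} = 0
G(5) = mex{0,0,0} = 1
G(6) = mex{1,1,1} = 0
G(7) = mex{0,0,0,0} = 1
G(8) = mex{1,1,1,1,0} = 2
G(9) = mex{2,0,0,0,1} = 3
G(10) = mex{3,1,1,1,0} = 2
G(11) = mex{2,2,0,0,1} = 3
G(12) = mex{3,3,1,1,0} = 2
G(13) = mex{2,2,2,0,1} = 3
G(14) = mex{3,3,3,1,0} = 2
G(15) = mex{2,2,2,2,1} = 0
G(16) = mex{0,3,3,3,2} = 1
G(17) = mex{1,2,2,2,3} = 0
G(18) = mex{0,0,3,3,2} = 1
G(19) = mex{1,1,2,2,3} = 0
G(20) = mex{0,0,0,3,2} = 1
G(21) = mex{1,1,1,2,3} = 0
G(22) = mex{0,0,0,0,2} = 1
G(23) = mex{1,1,1,1,0} = 2
G(24) = mex{2,0,0,0,1} = 3
Pile A: G(24) = 3.
Pile B: G(20) = 1.
Combined Grundy value = 3 ⊕ 1 = 2.
A winning move leaves total XOR = 0, i.e. changes one component's Grundy value g to g ⊕ X where X is the current total.
Pile A: need g' = 3⊕2 = 1. Options: 24−1→G=2, 24−3→G=0, 24−5→G=0, 24−7→G=0, 24−8→G=1. Hits: 1.
Pile B: need g' = 1⊕2 = 3. Options: 20−1→G=0, 20−3→G=0, 20−5→G=0, 20−7→G=3, 20−8→G=2. Hits: 1.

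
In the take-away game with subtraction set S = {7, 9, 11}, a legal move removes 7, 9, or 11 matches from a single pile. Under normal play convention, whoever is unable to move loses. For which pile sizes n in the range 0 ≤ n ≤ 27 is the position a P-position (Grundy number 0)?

G(0) = 0
G(1) = mex{} = 0
G(2) = mex{} = 0
G(3) = mex{} = 0
G(4) = mex{} = 0
G(5) = mex{} = 0
G(6) = mex{} = 0
G(7) = mex{0} = 1
G(8) = mex{0} = 1
G(9) = mex{0,0} = 1
G(10) = mex{0,0} = 1
G(11) = mex{0,0,0} = 1
G(12) = mex{0,0,0} = 1
G(13) = mex{0,0,0} = 1
G(14) = mex{1,0,0} = 2
G(15) = mex{1,0,0} = 2
G(16) = mex{1,1,0} = 2
G(17) = mex{1,1,0} = 2
G(18) = mex{1,1,1} = 0
G(19) = mex{1,1,1} = 0
G(20) = mex{1,1,1} = 0
G(21) = mex{2,1,1} = 0
G(22) = mex{2,1,1} = 0
G(23) = mex{2,2,1} = 0
G(24) = mex{2,2,1} = 0
G(25) = mex{0,2,2} = 1
G(26) = mex{0,2,2} = 1
G(27) = mex{0,0,2} = 1
P-positions are exactly the n with G(n) = 0.

0, 1, 2, 3, 4, 5, 6, 18, 19, 20, 21, 22, 23, 24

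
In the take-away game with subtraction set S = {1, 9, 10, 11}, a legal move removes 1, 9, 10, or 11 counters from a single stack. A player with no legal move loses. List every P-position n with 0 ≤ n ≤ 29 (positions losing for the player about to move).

n :  0  1  2  3  4  5  6  7  8  9 10 11 12 13 14 15 16 17 18 19 20 21 22 23 24 25 26 27 28 29
G :  0  1  0  1  0  1  0  1  0  1  2  3  2  3  2  3  2  3  2  3  0  1  0  1  0  1  0  1  0  1
P-positions are exactly the n with G(n) = 0.

0, 2, 4, 6, 8, 20, 22, 24, 26, 28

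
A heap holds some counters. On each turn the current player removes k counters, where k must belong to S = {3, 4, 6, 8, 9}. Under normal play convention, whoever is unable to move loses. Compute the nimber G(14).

n :  0  1  2  3  4  5  6  7  8  9 10 11 12 13 14
G :  0  0  0  1  1  1  2  2  2  3  3  3  0  0  0

0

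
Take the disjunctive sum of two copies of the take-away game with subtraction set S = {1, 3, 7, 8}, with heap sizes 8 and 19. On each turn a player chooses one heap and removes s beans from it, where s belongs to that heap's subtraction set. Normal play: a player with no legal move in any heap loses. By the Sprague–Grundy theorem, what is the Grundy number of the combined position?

2

All heaps use S = {1, 3, 7, 8}:
n :  0  1  2  3  4  5  6  7  8  9 10 11 12 13 14 15 16 17 18 19
G :  0  1  0  1  0  1  0  1  2  3  2  3  2  3  2  0  1  0  1  0
Heap A: G(8) = 2.
Heap B: G(19) = 0.
Combined Grundy value = 2 ⊕ 0 = 2.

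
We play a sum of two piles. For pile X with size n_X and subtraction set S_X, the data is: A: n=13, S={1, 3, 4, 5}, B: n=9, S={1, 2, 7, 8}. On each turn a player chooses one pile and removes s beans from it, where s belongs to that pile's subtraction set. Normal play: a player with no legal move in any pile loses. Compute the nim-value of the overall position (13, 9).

Pile A, S = {1, 3, 4, 5}:
G(0) = 0
G(1) = mex{0} = 1
G(2) = mex{1} = 0
G(3) = mex{0,0} = 1
G(4) = mex{1,1,0} = 2
G(5) = mex{2,0,1,0} = 3
G(6) = mex{3,1,0,1} = 2
G(7) = mex{2,2,1,0} = 3
G(8) = mex{3,3,2,1} = 0
G(9) = mex{0,2,3,2} = 1
G(10) = mex{1,3,2,3} = 0
G(11) = mex{0,0,3,2} = 1
G(12) = mex{1,1,0,3} = 2
G(13) = mex{2,0,1,0} = 3
G_A(13) = 3.
Pile B, S = {1, 2, 7, 8}:
n : 0 1 2 3 4 5 6 7 8 9
G : 0 1 2 0 1 2 0 1 2 0
G_B(9) = 0.
Combined Grundy value = 3 ⊕ 0 = 3.

3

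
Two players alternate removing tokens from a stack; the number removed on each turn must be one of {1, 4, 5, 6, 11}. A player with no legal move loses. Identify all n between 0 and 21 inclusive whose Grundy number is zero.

G(0) = 0
G(1) = mex{0} = 1
G(2) = mex{1} = 0
G(3) = mex{0} = 1
G(4) = mex{1,0} = 2
G(5) = mex{2,1,0} = 3
G(6) = mex{3,0,1,0} = 2
G(7) = mex{2,1,0,1} = 3
G(8) = mex{3,2,1,0} = 4
G(9) = mex{4,3,2,1} = 0
G(10) = mex{0,2,3,2} = 1
G(11) = mex{1,3,2,3,0} = 4
G(12) = mex{4,4,3,2,1} = 0
G(13) = mex{0,0,4,3,0} = 1
G(14) = mex{1,1,0,4,1} = 2
G(15) = mex{2,4,1,0,2} = 3
G(16) = mex{3,0,4,1,3} = 2
G(17) = mex{2,1,0,4,2} = 3
G(18) = mex{3,2,1,0,3} = 4
G(19) = mex{4,3,2,1,4} = 0
G(20) = mex{0,2,3,2,0} = 1
G(21) = mex{1,3,2,3,1} = 0
P-positions are exactly the n with G(n) = 0.

0, 2, 9, 12, 19, 21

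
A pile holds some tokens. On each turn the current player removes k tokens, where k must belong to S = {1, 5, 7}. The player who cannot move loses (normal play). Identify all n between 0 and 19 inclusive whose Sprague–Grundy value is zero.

0, 2, 4, 6, 8, 10, 12, 14, 16, 18

G(0) = 0
G(1) = mex{0} = 1
G(2) = mex{1} = 0
G(3) = mex{0} = 1
G(4) = mex{1} = 0
G(5) = mex{0,0} = 1
G(6) = mex{1,1} = 0
G(7) = mex{0,0,0} = 1
G(8) = mex{1,1,1} = 0
G(9) = mex{0,0,0} = 1
G(10) = mex{1,1,1} = 0
G(11) = mex{0,0,0} = 1
G(12) = mex{1,1,1} = 0
G(13) = mex{0,0,0} = 1
G(14) = mex{1,1,1} = 0
G(15) = mex{0,0,0} = 1
G(16) = mex{1,1,1} = 0
G(17) = mex{0,0,0} = 1
G(18) = mex{1,1,1} = 0
G(19) = mex{0,0,0} = 1
P-positions are exactly the n with G(n) = 0.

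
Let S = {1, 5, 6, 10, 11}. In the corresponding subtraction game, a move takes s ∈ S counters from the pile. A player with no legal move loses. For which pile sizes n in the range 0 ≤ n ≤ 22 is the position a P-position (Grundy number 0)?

n :  0  1  2  3  4  5  6  7  8  9 10 11 12 13 14 15 16 17 18 19 20 21 22
G :  0  1  0  1  0  1  2  3  2  3  2  3  4  5  4  5  0  1  0  1  0  1  2
P-positions are exactly the n with G(n) = 0.

0, 2, 4, 16, 18, 20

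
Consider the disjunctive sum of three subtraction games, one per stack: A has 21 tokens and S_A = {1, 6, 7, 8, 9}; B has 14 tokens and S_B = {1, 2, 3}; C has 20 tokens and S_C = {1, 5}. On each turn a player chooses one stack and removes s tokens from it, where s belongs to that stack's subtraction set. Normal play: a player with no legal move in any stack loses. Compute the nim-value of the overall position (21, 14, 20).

Stack A, S = {1, 6, 7, 8, 9}:
n :  0  1  2  3  4  5  6  7  8  9 10 11 12 13 14 15 16 17 18 19 20 21
G :  0  1  0  1  0  1  2  3  2  3  2  3  4  5  0  1  0  1  0  1  2  3
G_A(21) = 3.
Stack B, S = {1, 2, 3}:
n :  0  1  2  3  4  5  6  7  8  9 10 11 12 13 14
G :  0  1  2  3  0  1  2  3  0  1  2  3  0  1  2
G_B(14) = 2.
Stack C, S = {1, 5}:
n :  0  1  2  3  4  5  6  7  8  9 10 11 12 13 14 15 16 17 18 19 20
G :  0  1  0  1  0  1  0  1  0  1  0  1  0  1  0  1  0  1  0  1  0
G_C(20) = 0.
Combined Grundy value = 3 ⊕ 2 ⊕ 0 = 1.

1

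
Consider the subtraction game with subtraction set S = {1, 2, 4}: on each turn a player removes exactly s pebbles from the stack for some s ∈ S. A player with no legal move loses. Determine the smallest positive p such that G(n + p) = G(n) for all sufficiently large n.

3

n :  0  1  2  3  4  5  6  7  8  9 10 11 12 13 14
G :  0  1  2  0  1  2  0  1  2  0  1  2  0  1  2
G(n+3) = G(n) holds for n = 0,…,3 (a full window of length max(S) = 4), so the sequence is purely periodic with period 3.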